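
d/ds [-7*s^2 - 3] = -14*s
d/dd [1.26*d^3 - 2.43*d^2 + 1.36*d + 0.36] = 3.78*d^2 - 4.86*d + 1.36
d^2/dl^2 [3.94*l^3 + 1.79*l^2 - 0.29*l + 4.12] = 23.64*l + 3.58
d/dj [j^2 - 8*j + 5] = 2*j - 8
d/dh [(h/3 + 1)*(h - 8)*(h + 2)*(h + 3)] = 4*h^3/3 - 86*h/3 - 50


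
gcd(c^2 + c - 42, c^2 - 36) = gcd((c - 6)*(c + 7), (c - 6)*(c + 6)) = c - 6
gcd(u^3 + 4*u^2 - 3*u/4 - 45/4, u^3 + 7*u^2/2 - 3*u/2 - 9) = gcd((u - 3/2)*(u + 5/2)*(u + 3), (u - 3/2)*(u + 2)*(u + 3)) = u^2 + 3*u/2 - 9/2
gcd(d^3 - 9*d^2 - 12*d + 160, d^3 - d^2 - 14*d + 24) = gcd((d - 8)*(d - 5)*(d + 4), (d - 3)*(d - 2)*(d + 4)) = d + 4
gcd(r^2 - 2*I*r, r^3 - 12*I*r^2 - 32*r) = r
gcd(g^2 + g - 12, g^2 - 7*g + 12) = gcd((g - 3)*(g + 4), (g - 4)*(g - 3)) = g - 3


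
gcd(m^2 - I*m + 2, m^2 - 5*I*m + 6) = m + I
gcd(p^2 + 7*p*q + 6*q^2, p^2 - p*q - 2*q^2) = p + q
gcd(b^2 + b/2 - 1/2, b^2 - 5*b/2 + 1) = b - 1/2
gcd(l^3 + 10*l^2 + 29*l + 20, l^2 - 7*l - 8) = l + 1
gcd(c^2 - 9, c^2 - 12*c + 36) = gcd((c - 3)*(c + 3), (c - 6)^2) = 1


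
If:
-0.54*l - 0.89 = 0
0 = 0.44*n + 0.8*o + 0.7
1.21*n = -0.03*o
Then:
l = -1.65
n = 0.02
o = -0.89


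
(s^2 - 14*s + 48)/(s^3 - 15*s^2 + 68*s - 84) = (s - 8)/(s^2 - 9*s + 14)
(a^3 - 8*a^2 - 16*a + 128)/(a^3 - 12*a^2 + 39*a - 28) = (a^2 - 4*a - 32)/(a^2 - 8*a + 7)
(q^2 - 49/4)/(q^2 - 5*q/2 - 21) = (q - 7/2)/(q - 6)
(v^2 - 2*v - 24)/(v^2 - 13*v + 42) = (v + 4)/(v - 7)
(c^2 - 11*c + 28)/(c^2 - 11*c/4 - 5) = 4*(c - 7)/(4*c + 5)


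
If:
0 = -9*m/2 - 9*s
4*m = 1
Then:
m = 1/4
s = -1/8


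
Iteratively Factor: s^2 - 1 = (s + 1)*(s - 1)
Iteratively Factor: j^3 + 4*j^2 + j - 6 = (j - 1)*(j^2 + 5*j + 6) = (j - 1)*(j + 2)*(j + 3)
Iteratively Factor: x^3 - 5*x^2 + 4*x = (x - 1)*(x^2 - 4*x) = (x - 4)*(x - 1)*(x)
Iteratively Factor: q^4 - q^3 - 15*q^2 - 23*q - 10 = (q - 5)*(q^3 + 4*q^2 + 5*q + 2) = (q - 5)*(q + 2)*(q^2 + 2*q + 1) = (q - 5)*(q + 1)*(q + 2)*(q + 1)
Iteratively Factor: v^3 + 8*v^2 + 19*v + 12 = (v + 4)*(v^2 + 4*v + 3) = (v + 3)*(v + 4)*(v + 1)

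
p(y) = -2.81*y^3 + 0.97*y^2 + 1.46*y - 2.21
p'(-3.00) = -80.23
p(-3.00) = 78.01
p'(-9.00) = -698.83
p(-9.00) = 2111.71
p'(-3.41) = -103.18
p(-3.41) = 115.51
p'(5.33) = -227.69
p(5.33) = -392.36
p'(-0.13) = 1.07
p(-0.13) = -2.38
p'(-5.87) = -300.40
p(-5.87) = 591.00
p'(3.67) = -104.96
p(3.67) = -122.69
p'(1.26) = -9.48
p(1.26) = -4.45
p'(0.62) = -0.58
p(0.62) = -1.60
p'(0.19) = 1.52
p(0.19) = -1.92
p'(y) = -8.43*y^2 + 1.94*y + 1.46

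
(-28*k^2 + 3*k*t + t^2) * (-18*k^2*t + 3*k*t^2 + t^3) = 504*k^4*t - 138*k^3*t^2 - 37*k^2*t^3 + 6*k*t^4 + t^5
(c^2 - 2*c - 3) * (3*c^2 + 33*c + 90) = 3*c^4 + 27*c^3 + 15*c^2 - 279*c - 270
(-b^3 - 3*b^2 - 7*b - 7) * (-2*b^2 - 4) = 2*b^5 + 6*b^4 + 18*b^3 + 26*b^2 + 28*b + 28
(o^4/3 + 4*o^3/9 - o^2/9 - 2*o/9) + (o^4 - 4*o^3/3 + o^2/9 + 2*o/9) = 4*o^4/3 - 8*o^3/9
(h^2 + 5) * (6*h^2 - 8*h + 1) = 6*h^4 - 8*h^3 + 31*h^2 - 40*h + 5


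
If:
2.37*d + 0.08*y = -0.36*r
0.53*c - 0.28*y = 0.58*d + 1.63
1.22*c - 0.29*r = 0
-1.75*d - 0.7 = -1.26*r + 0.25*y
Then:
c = -0.09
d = 0.28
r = -0.36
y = -6.56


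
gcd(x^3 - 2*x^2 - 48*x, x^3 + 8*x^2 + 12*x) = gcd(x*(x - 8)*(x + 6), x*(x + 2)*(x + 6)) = x^2 + 6*x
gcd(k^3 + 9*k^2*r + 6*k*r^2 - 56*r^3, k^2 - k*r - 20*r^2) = k + 4*r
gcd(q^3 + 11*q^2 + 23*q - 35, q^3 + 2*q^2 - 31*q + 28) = q^2 + 6*q - 7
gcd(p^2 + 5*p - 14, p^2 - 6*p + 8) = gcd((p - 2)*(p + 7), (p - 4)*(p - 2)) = p - 2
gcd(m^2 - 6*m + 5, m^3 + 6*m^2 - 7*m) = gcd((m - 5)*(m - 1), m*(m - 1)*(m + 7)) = m - 1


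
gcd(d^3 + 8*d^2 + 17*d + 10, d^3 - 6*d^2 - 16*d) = d + 2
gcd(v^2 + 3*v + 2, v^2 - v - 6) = v + 2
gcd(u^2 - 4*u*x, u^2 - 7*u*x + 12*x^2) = -u + 4*x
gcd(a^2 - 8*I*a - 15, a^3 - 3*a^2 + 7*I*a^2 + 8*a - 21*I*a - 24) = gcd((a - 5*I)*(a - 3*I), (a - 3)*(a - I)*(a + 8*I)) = 1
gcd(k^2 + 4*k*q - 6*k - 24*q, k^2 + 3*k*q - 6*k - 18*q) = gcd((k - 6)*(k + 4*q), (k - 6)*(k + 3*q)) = k - 6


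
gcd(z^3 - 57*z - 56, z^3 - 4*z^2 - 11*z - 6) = z + 1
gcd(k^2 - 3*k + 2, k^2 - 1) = k - 1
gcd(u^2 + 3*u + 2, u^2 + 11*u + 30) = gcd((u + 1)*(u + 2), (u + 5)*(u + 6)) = 1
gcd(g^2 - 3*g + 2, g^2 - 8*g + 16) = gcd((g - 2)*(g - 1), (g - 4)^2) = 1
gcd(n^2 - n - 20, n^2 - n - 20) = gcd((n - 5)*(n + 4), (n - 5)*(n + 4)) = n^2 - n - 20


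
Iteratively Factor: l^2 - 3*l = (l - 3)*(l)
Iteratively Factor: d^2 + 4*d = (d + 4)*(d)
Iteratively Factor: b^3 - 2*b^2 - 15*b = (b + 3)*(b^2 - 5*b) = (b - 5)*(b + 3)*(b)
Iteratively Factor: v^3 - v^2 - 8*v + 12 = (v - 2)*(v^2 + v - 6) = (v - 2)^2*(v + 3)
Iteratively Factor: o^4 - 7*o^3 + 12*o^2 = (o - 4)*(o^3 - 3*o^2) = o*(o - 4)*(o^2 - 3*o) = o^2*(o - 4)*(o - 3)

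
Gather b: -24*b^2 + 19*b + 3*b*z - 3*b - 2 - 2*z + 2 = -24*b^2 + b*(3*z + 16) - 2*z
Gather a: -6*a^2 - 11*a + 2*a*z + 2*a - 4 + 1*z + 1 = -6*a^2 + a*(2*z - 9) + z - 3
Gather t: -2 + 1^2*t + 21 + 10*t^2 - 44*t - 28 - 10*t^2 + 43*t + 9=0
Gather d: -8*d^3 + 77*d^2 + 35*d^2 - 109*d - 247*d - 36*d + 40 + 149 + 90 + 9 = -8*d^3 + 112*d^2 - 392*d + 288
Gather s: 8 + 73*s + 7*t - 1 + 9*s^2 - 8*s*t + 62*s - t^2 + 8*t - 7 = 9*s^2 + s*(135 - 8*t) - t^2 + 15*t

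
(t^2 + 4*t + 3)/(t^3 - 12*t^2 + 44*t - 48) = (t^2 + 4*t + 3)/(t^3 - 12*t^2 + 44*t - 48)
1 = 1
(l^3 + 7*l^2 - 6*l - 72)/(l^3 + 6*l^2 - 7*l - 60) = (l + 6)/(l + 5)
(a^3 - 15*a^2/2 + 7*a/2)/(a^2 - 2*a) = (2*a^2 - 15*a + 7)/(2*(a - 2))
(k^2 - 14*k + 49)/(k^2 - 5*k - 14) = (k - 7)/(k + 2)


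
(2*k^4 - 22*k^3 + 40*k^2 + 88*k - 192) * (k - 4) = 2*k^5 - 30*k^4 + 128*k^3 - 72*k^2 - 544*k + 768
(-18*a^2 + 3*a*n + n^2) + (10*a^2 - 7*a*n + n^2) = -8*a^2 - 4*a*n + 2*n^2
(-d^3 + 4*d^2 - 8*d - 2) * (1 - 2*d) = 2*d^4 - 9*d^3 + 20*d^2 - 4*d - 2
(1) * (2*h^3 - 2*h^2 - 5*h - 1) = 2*h^3 - 2*h^2 - 5*h - 1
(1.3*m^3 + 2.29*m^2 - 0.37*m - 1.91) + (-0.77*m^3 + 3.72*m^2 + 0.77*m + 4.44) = 0.53*m^3 + 6.01*m^2 + 0.4*m + 2.53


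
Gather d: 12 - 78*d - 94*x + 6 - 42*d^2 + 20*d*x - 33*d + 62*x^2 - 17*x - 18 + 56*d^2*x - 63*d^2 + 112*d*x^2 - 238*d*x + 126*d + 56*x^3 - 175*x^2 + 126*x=d^2*(56*x - 105) + d*(112*x^2 - 218*x + 15) + 56*x^3 - 113*x^2 + 15*x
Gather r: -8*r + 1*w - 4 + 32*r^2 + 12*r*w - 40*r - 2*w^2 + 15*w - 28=32*r^2 + r*(12*w - 48) - 2*w^2 + 16*w - 32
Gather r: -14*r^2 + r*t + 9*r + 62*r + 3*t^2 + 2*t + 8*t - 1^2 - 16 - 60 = -14*r^2 + r*(t + 71) + 3*t^2 + 10*t - 77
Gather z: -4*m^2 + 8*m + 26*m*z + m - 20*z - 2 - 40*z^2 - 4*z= -4*m^2 + 9*m - 40*z^2 + z*(26*m - 24) - 2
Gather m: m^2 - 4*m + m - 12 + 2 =m^2 - 3*m - 10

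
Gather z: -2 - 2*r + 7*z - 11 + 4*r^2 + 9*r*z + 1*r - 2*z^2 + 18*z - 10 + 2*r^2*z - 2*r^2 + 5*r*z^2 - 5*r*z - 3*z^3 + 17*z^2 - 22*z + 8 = 2*r^2 - r - 3*z^3 + z^2*(5*r + 15) + z*(2*r^2 + 4*r + 3) - 15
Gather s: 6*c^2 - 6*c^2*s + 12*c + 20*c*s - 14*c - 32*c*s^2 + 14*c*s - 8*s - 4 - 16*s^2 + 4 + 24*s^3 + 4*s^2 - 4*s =6*c^2 - 2*c + 24*s^3 + s^2*(-32*c - 12) + s*(-6*c^2 + 34*c - 12)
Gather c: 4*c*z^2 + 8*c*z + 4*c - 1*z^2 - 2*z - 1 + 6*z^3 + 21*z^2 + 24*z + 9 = c*(4*z^2 + 8*z + 4) + 6*z^3 + 20*z^2 + 22*z + 8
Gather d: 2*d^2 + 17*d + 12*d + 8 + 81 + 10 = 2*d^2 + 29*d + 99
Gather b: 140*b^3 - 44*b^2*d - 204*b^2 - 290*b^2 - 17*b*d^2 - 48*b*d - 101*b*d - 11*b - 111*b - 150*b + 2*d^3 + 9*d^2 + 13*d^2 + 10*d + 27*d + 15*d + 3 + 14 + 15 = 140*b^3 + b^2*(-44*d - 494) + b*(-17*d^2 - 149*d - 272) + 2*d^3 + 22*d^2 + 52*d + 32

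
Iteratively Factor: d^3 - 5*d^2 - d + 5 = (d + 1)*(d^2 - 6*d + 5) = (d - 5)*(d + 1)*(d - 1)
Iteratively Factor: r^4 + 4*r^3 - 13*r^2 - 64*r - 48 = (r + 3)*(r^3 + r^2 - 16*r - 16) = (r + 1)*(r + 3)*(r^2 - 16) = (r - 4)*(r + 1)*(r + 3)*(r + 4)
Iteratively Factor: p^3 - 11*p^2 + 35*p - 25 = (p - 1)*(p^2 - 10*p + 25) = (p - 5)*(p - 1)*(p - 5)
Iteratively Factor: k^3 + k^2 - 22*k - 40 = (k + 2)*(k^2 - k - 20) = (k - 5)*(k + 2)*(k + 4)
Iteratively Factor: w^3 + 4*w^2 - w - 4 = (w + 1)*(w^2 + 3*w - 4) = (w + 1)*(w + 4)*(w - 1)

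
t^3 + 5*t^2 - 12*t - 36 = (t - 3)*(t + 2)*(t + 6)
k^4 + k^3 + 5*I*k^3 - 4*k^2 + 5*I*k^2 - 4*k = k*(k + 1)*(k + I)*(k + 4*I)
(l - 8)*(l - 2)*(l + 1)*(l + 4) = l^4 - 5*l^3 - 30*l^2 + 40*l + 64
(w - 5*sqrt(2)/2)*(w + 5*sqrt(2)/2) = w^2 - 25/2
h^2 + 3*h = h*(h + 3)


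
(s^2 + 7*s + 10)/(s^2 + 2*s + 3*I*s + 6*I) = (s + 5)/(s + 3*I)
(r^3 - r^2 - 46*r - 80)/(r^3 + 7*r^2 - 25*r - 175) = (r^2 - 6*r - 16)/(r^2 + 2*r - 35)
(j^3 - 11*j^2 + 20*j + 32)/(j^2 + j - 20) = (j^2 - 7*j - 8)/(j + 5)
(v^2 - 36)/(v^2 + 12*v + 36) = (v - 6)/(v + 6)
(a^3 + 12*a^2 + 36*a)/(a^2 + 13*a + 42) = a*(a + 6)/(a + 7)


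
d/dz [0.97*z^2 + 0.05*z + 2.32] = 1.94*z + 0.05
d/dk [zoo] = 0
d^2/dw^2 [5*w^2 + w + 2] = 10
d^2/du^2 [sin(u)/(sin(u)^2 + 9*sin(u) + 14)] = (-sin(u)^5 + 9*sin(u)^4 + 86*sin(u)^3 + 126*sin(u)^2 - 280*sin(u) - 252)/((sin(u) + 2)^3*(sin(u) + 7)^3)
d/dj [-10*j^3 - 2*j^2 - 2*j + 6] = -30*j^2 - 4*j - 2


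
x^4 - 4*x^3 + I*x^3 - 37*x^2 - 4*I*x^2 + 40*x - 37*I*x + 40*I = (x - 8)*(x - 1)*(x + 5)*(x + I)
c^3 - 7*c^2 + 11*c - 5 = (c - 5)*(c - 1)^2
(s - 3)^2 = s^2 - 6*s + 9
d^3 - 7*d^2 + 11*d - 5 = (d - 5)*(d - 1)^2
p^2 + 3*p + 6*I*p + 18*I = (p + 3)*(p + 6*I)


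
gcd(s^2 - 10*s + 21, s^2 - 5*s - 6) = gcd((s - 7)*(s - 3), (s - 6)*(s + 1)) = 1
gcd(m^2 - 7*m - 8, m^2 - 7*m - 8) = m^2 - 7*m - 8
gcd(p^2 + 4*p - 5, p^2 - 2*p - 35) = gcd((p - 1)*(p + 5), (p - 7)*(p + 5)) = p + 5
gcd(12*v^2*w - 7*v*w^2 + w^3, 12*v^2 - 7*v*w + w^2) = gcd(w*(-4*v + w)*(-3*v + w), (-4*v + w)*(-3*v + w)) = 12*v^2 - 7*v*w + w^2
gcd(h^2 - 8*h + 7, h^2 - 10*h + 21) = h - 7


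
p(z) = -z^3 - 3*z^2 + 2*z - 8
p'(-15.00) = -583.00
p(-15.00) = 2662.00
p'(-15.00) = -583.00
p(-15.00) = 2662.00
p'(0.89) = -5.72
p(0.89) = -9.30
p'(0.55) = -2.21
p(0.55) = -7.97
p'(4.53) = -86.74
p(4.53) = -153.46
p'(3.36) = -52.03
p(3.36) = -73.08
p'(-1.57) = 4.03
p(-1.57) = -14.66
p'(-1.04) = 5.00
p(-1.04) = -12.20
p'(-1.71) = 3.49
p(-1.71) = -15.19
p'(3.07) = -44.69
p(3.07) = -59.07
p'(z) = -3*z^2 - 6*z + 2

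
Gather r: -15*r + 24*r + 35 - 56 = 9*r - 21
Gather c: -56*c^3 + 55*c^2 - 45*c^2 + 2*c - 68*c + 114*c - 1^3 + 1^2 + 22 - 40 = -56*c^3 + 10*c^2 + 48*c - 18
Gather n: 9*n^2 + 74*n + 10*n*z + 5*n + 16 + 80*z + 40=9*n^2 + n*(10*z + 79) + 80*z + 56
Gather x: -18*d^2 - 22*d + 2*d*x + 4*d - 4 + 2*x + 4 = -18*d^2 - 18*d + x*(2*d + 2)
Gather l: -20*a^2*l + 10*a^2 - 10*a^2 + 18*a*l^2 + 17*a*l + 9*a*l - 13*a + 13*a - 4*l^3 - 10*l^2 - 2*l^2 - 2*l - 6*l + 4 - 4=-4*l^3 + l^2*(18*a - 12) + l*(-20*a^2 + 26*a - 8)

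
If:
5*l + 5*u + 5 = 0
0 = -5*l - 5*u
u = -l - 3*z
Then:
No Solution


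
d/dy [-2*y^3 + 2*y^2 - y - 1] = -6*y^2 + 4*y - 1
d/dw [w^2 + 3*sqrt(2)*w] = 2*w + 3*sqrt(2)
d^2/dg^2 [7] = 0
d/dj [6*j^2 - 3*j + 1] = 12*j - 3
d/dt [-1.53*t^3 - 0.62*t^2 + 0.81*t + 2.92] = -4.59*t^2 - 1.24*t + 0.81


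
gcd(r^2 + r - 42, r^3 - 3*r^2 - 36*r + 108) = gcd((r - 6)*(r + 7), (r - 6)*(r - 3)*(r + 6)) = r - 6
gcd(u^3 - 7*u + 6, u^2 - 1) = u - 1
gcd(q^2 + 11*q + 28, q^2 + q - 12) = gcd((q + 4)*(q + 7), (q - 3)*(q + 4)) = q + 4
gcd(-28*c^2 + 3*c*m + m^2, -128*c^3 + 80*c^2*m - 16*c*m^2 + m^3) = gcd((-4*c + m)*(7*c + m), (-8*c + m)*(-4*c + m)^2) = 4*c - m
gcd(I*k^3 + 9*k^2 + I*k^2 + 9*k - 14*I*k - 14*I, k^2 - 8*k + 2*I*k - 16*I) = 1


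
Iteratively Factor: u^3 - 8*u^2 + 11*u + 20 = (u + 1)*(u^2 - 9*u + 20) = (u - 4)*(u + 1)*(u - 5)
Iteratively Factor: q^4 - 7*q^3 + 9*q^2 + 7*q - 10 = (q - 2)*(q^3 - 5*q^2 - q + 5) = (q - 2)*(q - 1)*(q^2 - 4*q - 5) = (q - 5)*(q - 2)*(q - 1)*(q + 1)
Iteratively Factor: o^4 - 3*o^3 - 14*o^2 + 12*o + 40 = (o - 2)*(o^3 - o^2 - 16*o - 20) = (o - 2)*(o + 2)*(o^2 - 3*o - 10) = (o - 2)*(o + 2)^2*(o - 5)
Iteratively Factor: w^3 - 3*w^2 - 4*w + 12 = (w - 3)*(w^2 - 4) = (w - 3)*(w - 2)*(w + 2)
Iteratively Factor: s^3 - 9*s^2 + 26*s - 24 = (s - 2)*(s^2 - 7*s + 12) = (s - 3)*(s - 2)*(s - 4)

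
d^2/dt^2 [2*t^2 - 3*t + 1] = 4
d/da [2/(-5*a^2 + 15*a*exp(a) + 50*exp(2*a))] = 2*(-3*a*exp(a) + 2*a - 20*exp(2*a) - 3*exp(a))/(5*(-a^2 + 3*a*exp(a) + 10*exp(2*a))^2)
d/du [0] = 0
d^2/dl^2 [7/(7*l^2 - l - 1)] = 14*(49*l^2 - 7*l - (14*l - 1)^2 - 7)/(-7*l^2 + l + 1)^3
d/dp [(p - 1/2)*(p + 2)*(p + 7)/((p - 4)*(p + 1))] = (p^4 - 6*p^3 - 47*p^2 - 54*p - 59)/(p^4 - 6*p^3 + p^2 + 24*p + 16)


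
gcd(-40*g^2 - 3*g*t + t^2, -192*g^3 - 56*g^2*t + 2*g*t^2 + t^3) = -8*g + t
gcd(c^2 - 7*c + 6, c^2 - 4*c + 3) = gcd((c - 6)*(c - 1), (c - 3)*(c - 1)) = c - 1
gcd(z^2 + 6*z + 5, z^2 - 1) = z + 1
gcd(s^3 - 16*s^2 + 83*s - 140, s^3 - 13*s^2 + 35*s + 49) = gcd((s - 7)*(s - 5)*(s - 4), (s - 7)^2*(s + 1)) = s - 7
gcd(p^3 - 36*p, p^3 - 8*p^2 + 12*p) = p^2 - 6*p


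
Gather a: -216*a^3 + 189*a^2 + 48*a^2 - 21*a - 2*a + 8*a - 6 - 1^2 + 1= -216*a^3 + 237*a^2 - 15*a - 6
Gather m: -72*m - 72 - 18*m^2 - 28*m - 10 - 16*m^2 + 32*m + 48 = -34*m^2 - 68*m - 34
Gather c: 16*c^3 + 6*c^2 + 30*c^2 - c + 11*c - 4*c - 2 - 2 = 16*c^3 + 36*c^2 + 6*c - 4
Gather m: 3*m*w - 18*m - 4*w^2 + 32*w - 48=m*(3*w - 18) - 4*w^2 + 32*w - 48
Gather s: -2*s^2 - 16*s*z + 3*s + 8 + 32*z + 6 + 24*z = -2*s^2 + s*(3 - 16*z) + 56*z + 14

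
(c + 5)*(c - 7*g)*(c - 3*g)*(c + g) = c^4 - 9*c^3*g + 5*c^3 + 11*c^2*g^2 - 45*c^2*g + 21*c*g^3 + 55*c*g^2 + 105*g^3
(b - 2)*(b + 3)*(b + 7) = b^3 + 8*b^2 + b - 42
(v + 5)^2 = v^2 + 10*v + 25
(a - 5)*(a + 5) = a^2 - 25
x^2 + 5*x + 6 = (x + 2)*(x + 3)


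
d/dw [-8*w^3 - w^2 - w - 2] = -24*w^2 - 2*w - 1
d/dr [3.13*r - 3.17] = 3.13000000000000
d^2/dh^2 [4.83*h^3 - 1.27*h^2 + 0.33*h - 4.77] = 28.98*h - 2.54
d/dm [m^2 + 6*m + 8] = 2*m + 6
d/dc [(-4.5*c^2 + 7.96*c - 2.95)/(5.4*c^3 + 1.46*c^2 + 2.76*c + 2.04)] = (24.3*c^4 - 85.968*c^3 + 23.7484*c^2 - 9.746*c + 24.3804)/(29.16*c^6 + 15.768*c^5 + 31.9396*c^4 + 30.0912*c^3 + 13.5744*c^2 + 11.2608*c + 4.1616)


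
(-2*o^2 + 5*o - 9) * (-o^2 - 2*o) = 2*o^4 - o^3 - o^2 + 18*o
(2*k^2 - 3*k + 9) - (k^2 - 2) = k^2 - 3*k + 11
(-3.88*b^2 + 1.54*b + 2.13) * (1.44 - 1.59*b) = 6.1692*b^3 - 8.0358*b^2 - 1.1691*b + 3.0672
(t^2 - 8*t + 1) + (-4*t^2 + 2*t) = -3*t^2 - 6*t + 1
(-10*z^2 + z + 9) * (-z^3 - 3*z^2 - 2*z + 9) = 10*z^5 + 29*z^4 + 8*z^3 - 119*z^2 - 9*z + 81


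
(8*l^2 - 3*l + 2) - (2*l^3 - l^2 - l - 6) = -2*l^3 + 9*l^2 - 2*l + 8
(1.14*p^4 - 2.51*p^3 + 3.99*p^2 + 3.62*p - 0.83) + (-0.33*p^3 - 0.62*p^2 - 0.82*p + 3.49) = 1.14*p^4 - 2.84*p^3 + 3.37*p^2 + 2.8*p + 2.66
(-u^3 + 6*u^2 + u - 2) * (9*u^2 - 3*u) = -9*u^5 + 57*u^4 - 9*u^3 - 21*u^2 + 6*u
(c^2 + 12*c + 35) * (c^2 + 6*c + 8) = c^4 + 18*c^3 + 115*c^2 + 306*c + 280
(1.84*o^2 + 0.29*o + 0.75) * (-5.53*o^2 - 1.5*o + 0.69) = -10.1752*o^4 - 4.3637*o^3 - 3.3129*o^2 - 0.9249*o + 0.5175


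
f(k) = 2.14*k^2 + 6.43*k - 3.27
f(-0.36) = -5.31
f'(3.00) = 19.27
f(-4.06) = 5.90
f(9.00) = 227.94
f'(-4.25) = -11.76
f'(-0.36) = 4.89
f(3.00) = 35.28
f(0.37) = -0.60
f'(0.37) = 8.01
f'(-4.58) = -13.17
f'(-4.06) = -10.95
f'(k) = 4.28*k + 6.43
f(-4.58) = 12.17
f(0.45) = 0.06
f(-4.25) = 8.06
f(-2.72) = -4.93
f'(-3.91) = -10.30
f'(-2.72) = -5.21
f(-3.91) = 4.31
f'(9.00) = 44.95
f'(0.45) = 8.36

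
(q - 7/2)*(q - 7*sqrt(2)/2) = q^2 - 7*sqrt(2)*q/2 - 7*q/2 + 49*sqrt(2)/4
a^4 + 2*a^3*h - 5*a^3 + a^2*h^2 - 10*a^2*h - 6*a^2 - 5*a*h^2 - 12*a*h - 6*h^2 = (a - 6)*(a + 1)*(a + h)^2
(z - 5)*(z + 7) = z^2 + 2*z - 35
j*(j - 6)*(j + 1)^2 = j^4 - 4*j^3 - 11*j^2 - 6*j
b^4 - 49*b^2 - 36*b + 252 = (b - 7)*(b - 2)*(b + 3)*(b + 6)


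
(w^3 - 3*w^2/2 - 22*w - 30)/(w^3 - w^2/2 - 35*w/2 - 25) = (w - 6)/(w - 5)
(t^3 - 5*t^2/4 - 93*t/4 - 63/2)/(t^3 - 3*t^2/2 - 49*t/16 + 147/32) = 8*(t^2 - 3*t - 18)/(8*t^2 - 26*t + 21)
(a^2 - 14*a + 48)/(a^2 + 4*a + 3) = (a^2 - 14*a + 48)/(a^2 + 4*a + 3)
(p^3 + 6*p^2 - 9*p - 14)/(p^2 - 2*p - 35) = (-p^3 - 6*p^2 + 9*p + 14)/(-p^2 + 2*p + 35)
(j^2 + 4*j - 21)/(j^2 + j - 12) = (j + 7)/(j + 4)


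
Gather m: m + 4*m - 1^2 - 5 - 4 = 5*m - 10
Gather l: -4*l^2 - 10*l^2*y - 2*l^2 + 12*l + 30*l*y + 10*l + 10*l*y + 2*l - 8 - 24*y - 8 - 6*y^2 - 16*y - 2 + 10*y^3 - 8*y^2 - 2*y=l^2*(-10*y - 6) + l*(40*y + 24) + 10*y^3 - 14*y^2 - 42*y - 18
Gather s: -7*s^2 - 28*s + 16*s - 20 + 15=-7*s^2 - 12*s - 5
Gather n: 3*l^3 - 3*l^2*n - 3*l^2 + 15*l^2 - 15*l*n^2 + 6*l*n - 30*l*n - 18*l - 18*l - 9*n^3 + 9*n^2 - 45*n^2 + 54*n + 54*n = 3*l^3 + 12*l^2 - 36*l - 9*n^3 + n^2*(-15*l - 36) + n*(-3*l^2 - 24*l + 108)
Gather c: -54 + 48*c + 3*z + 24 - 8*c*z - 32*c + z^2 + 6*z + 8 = c*(16 - 8*z) + z^2 + 9*z - 22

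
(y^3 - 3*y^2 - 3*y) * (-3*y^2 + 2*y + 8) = -3*y^5 + 11*y^4 + 11*y^3 - 30*y^2 - 24*y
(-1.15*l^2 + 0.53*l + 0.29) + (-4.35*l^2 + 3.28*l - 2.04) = -5.5*l^2 + 3.81*l - 1.75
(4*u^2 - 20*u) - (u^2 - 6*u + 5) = 3*u^2 - 14*u - 5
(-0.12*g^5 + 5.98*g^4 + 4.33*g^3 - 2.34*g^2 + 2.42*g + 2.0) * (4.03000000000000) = -0.4836*g^5 + 24.0994*g^4 + 17.4499*g^3 - 9.4302*g^2 + 9.7526*g + 8.06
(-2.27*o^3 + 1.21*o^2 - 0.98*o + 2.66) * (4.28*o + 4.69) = -9.7156*o^4 - 5.4675*o^3 + 1.4805*o^2 + 6.7886*o + 12.4754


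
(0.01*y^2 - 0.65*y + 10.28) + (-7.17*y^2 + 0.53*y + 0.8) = -7.16*y^2 - 0.12*y + 11.08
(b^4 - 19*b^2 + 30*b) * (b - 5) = b^5 - 5*b^4 - 19*b^3 + 125*b^2 - 150*b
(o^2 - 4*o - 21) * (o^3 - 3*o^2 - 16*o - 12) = o^5 - 7*o^4 - 25*o^3 + 115*o^2 + 384*o + 252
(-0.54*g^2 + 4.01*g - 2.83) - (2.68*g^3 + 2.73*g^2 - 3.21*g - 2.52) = -2.68*g^3 - 3.27*g^2 + 7.22*g - 0.31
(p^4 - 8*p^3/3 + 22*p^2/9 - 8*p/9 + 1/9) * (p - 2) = p^5 - 14*p^4/3 + 70*p^3/9 - 52*p^2/9 + 17*p/9 - 2/9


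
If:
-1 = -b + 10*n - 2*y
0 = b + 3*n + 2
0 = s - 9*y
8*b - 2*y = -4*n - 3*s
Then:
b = -147/95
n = -43/285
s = 444/95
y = 148/285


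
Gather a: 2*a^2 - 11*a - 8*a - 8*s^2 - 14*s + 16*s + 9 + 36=2*a^2 - 19*a - 8*s^2 + 2*s + 45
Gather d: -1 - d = -d - 1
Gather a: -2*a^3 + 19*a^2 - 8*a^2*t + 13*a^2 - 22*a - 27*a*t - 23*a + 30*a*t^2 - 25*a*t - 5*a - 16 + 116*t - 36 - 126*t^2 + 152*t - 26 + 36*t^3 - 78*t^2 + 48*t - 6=-2*a^3 + a^2*(32 - 8*t) + a*(30*t^2 - 52*t - 50) + 36*t^3 - 204*t^2 + 316*t - 84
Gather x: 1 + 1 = 2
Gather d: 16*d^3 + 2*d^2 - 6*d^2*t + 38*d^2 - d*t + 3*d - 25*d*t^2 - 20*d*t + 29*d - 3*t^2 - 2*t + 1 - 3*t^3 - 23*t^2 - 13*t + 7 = 16*d^3 + d^2*(40 - 6*t) + d*(-25*t^2 - 21*t + 32) - 3*t^3 - 26*t^2 - 15*t + 8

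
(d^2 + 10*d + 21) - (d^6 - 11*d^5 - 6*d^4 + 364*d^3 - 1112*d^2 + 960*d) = -d^6 + 11*d^5 + 6*d^4 - 364*d^3 + 1113*d^2 - 950*d + 21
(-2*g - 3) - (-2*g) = -3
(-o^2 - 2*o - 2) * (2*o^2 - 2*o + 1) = -2*o^4 - 2*o^3 - o^2 + 2*o - 2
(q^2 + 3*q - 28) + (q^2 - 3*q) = 2*q^2 - 28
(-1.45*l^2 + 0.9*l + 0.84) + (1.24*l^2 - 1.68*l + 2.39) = -0.21*l^2 - 0.78*l + 3.23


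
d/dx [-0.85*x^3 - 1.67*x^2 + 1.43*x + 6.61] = -2.55*x^2 - 3.34*x + 1.43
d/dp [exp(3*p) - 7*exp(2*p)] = (3*exp(p) - 14)*exp(2*p)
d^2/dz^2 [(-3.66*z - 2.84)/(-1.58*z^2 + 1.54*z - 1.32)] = ((2.2984 - 34.6968*z)*(1.58*z^2 - 1.54*z + 1.32) + (3.16*z - 1.54)*(3.66*z + 2.84)*(6.32*z - 3.08))/(1.58*z^2 - 1.54*z + 1.32)^3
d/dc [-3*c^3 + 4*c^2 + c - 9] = -9*c^2 + 8*c + 1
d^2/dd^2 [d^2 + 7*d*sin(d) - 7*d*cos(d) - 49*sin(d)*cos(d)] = 7*sqrt(2)*d*cos(d + pi/4) + 98*sin(2*d) + 14*sqrt(2)*sin(d + pi/4) + 2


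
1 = 1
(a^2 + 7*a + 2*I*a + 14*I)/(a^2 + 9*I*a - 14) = (a + 7)/(a + 7*I)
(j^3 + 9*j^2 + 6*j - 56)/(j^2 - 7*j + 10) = (j^2 + 11*j + 28)/(j - 5)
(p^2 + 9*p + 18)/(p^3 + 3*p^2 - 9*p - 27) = (p + 6)/(p^2 - 9)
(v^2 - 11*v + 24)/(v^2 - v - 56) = (v - 3)/(v + 7)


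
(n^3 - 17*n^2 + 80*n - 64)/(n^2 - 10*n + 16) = (n^2 - 9*n + 8)/(n - 2)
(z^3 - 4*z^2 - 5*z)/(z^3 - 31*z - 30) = z*(z - 5)/(z^2 - z - 30)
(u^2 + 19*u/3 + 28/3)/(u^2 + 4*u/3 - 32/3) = (3*u + 7)/(3*u - 8)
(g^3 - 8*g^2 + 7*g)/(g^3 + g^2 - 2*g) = (g - 7)/(g + 2)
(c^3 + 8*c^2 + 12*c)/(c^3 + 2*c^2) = (c + 6)/c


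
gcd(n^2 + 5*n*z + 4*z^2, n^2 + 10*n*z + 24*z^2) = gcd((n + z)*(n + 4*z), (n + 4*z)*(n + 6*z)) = n + 4*z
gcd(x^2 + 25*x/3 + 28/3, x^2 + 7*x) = x + 7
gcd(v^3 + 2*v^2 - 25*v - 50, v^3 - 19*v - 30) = v^2 - 3*v - 10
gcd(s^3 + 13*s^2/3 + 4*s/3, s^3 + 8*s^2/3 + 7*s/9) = s^2 + s/3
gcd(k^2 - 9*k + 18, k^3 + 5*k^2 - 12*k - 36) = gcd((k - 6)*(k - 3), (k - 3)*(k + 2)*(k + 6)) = k - 3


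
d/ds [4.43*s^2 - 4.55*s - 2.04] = 8.86*s - 4.55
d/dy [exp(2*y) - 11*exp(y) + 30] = (2*exp(y) - 11)*exp(y)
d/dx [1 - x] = -1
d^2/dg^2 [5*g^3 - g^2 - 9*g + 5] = 30*g - 2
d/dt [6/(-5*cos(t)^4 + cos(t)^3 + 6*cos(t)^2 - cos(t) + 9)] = 6*(-20*cos(t)^3 + 3*cos(t)^2 + 12*cos(t) - 1)*sin(t)/(5*sin(t)^4 + sin(t)^2*cos(t) - 4*sin(t)^2 - 10)^2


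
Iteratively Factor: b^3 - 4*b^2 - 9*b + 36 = (b - 3)*(b^2 - b - 12) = (b - 3)*(b + 3)*(b - 4)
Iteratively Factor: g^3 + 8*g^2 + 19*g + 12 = (g + 3)*(g^2 + 5*g + 4) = (g + 3)*(g + 4)*(g + 1)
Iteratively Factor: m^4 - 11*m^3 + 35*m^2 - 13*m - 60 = (m - 4)*(m^3 - 7*m^2 + 7*m + 15) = (m - 4)*(m - 3)*(m^2 - 4*m - 5) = (m - 4)*(m - 3)*(m + 1)*(m - 5)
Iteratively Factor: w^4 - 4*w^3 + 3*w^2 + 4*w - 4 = (w + 1)*(w^3 - 5*w^2 + 8*w - 4) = (w - 1)*(w + 1)*(w^2 - 4*w + 4) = (w - 2)*(w - 1)*(w + 1)*(w - 2)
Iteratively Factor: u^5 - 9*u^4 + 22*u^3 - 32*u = (u - 4)*(u^4 - 5*u^3 + 2*u^2 + 8*u) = (u - 4)^2*(u^3 - u^2 - 2*u) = u*(u - 4)^2*(u^2 - u - 2) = u*(u - 4)^2*(u + 1)*(u - 2)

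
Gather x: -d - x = -d - x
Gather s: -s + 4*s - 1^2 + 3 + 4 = 3*s + 6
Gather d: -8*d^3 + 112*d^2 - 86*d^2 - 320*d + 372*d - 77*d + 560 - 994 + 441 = -8*d^3 + 26*d^2 - 25*d + 7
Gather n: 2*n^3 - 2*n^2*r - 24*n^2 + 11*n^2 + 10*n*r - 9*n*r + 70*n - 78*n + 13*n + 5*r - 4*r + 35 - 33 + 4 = 2*n^3 + n^2*(-2*r - 13) + n*(r + 5) + r + 6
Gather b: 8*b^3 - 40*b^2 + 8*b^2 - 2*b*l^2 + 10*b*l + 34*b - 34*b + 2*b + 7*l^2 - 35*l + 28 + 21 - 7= 8*b^3 - 32*b^2 + b*(-2*l^2 + 10*l + 2) + 7*l^2 - 35*l + 42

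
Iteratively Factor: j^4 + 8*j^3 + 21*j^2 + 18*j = (j + 3)*(j^3 + 5*j^2 + 6*j) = j*(j + 3)*(j^2 + 5*j + 6) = j*(j + 3)^2*(j + 2)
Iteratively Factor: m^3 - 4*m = (m - 2)*(m^2 + 2*m) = (m - 2)*(m + 2)*(m)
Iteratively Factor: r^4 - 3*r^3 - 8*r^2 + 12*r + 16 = (r - 2)*(r^3 - r^2 - 10*r - 8) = (r - 2)*(r + 2)*(r^2 - 3*r - 4) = (r - 4)*(r - 2)*(r + 2)*(r + 1)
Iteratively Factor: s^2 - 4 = (s + 2)*(s - 2)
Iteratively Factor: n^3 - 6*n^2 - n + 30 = (n + 2)*(n^2 - 8*n + 15) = (n - 5)*(n + 2)*(n - 3)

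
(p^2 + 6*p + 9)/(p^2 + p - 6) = (p + 3)/(p - 2)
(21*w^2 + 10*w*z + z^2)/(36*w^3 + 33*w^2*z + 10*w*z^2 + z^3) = (7*w + z)/(12*w^2 + 7*w*z + z^2)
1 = 1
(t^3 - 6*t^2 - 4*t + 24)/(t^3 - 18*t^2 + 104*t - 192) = (t^2 - 4)/(t^2 - 12*t + 32)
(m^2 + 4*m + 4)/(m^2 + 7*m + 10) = (m + 2)/(m + 5)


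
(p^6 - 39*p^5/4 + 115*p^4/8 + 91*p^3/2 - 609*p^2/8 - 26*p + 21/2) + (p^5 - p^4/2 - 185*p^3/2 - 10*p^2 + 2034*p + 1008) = p^6 - 35*p^5/4 + 111*p^4/8 - 47*p^3 - 689*p^2/8 + 2008*p + 2037/2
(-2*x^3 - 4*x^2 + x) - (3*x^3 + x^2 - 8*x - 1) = -5*x^3 - 5*x^2 + 9*x + 1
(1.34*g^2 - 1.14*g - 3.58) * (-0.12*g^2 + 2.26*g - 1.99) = -0.1608*g^4 + 3.1652*g^3 - 4.8134*g^2 - 5.8222*g + 7.1242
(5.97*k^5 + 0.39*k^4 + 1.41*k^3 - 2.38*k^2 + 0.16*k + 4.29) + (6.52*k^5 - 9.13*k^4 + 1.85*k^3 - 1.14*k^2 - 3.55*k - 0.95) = 12.49*k^5 - 8.74*k^4 + 3.26*k^3 - 3.52*k^2 - 3.39*k + 3.34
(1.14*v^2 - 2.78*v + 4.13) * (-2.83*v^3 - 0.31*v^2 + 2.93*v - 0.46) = -3.2262*v^5 + 7.514*v^4 - 7.4859*v^3 - 9.9501*v^2 + 13.3797*v - 1.8998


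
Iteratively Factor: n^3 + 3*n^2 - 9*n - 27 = (n + 3)*(n^2 - 9) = (n - 3)*(n + 3)*(n + 3)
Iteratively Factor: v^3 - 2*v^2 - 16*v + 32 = (v - 2)*(v^2 - 16) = (v - 2)*(v + 4)*(v - 4)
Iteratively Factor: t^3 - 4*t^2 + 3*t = (t - 3)*(t^2 - t) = t*(t - 3)*(t - 1)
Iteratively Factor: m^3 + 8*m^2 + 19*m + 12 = (m + 4)*(m^2 + 4*m + 3) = (m + 3)*(m + 4)*(m + 1)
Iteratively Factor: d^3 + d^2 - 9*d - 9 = (d + 1)*(d^2 - 9) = (d + 1)*(d + 3)*(d - 3)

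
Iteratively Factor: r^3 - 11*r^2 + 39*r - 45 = (r - 3)*(r^2 - 8*r + 15) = (r - 3)^2*(r - 5)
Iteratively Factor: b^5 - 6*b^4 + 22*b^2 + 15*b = (b + 1)*(b^4 - 7*b^3 + 7*b^2 + 15*b) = (b + 1)^2*(b^3 - 8*b^2 + 15*b) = (b - 5)*(b + 1)^2*(b^2 - 3*b) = b*(b - 5)*(b + 1)^2*(b - 3)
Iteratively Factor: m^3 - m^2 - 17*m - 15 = (m - 5)*(m^2 + 4*m + 3) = (m - 5)*(m + 3)*(m + 1)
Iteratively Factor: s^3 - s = (s)*(s^2 - 1) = s*(s - 1)*(s + 1)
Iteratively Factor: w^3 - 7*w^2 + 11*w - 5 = (w - 1)*(w^2 - 6*w + 5) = (w - 5)*(w - 1)*(w - 1)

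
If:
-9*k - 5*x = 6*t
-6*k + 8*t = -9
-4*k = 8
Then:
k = -2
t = -21/8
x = 27/4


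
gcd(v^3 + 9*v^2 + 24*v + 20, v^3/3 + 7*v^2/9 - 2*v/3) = 1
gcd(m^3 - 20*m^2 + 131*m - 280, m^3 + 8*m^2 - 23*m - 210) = m - 5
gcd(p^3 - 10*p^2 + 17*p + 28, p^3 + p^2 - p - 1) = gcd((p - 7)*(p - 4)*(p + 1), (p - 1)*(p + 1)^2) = p + 1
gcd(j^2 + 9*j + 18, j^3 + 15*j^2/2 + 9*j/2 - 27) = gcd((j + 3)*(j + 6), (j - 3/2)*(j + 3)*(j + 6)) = j^2 + 9*j + 18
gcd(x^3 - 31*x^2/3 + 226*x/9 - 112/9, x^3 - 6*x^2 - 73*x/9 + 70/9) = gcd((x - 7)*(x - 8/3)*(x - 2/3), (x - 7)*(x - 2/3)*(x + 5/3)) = x^2 - 23*x/3 + 14/3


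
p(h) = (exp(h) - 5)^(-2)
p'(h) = -2*exp(h)/(exp(h) - 5)^3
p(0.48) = 0.09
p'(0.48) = 0.08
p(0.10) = 0.07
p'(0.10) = 0.04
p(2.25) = 0.05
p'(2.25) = -0.21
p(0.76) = 0.12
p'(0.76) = 0.18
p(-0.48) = 0.05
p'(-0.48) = 0.01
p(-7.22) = 0.04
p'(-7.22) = 0.00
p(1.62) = 354.79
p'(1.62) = -67536.90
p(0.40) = 0.08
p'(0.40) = 0.07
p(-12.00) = 0.04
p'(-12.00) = 0.00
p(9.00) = 0.00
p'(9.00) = 0.00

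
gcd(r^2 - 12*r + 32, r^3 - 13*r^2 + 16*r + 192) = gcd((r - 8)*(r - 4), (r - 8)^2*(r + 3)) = r - 8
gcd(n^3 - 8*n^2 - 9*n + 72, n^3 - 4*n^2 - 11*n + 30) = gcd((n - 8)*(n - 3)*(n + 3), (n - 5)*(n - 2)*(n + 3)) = n + 3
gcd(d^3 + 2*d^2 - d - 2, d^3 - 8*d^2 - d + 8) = d^2 - 1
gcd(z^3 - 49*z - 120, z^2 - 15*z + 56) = z - 8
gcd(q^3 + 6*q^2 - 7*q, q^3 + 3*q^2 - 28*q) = q^2 + 7*q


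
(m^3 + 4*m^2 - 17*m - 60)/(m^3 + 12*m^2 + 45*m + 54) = (m^2 + m - 20)/(m^2 + 9*m + 18)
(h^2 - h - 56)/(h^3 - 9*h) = (h^2 - h - 56)/(h*(h^2 - 9))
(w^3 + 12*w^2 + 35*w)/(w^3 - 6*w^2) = (w^2 + 12*w + 35)/(w*(w - 6))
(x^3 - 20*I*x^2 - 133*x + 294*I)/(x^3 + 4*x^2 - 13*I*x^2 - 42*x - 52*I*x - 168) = (x - 7*I)/(x + 4)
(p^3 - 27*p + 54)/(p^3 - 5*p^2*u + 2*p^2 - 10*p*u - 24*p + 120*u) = (p^2 - 6*p + 9)/(p^2 - 5*p*u - 4*p + 20*u)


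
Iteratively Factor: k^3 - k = (k - 1)*(k^2 + k) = k*(k - 1)*(k + 1)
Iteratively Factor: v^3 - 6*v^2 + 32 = (v - 4)*(v^2 - 2*v - 8) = (v - 4)*(v + 2)*(v - 4)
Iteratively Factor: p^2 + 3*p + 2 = (p + 2)*(p + 1)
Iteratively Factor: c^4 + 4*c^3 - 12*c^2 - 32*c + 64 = (c - 2)*(c^3 + 6*c^2 - 32) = (c - 2)*(c + 4)*(c^2 + 2*c - 8) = (c - 2)^2*(c + 4)*(c + 4)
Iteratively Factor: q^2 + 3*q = (q)*(q + 3)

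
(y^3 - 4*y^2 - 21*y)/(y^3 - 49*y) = (y + 3)/(y + 7)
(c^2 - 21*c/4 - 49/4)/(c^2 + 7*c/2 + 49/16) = 4*(c - 7)/(4*c + 7)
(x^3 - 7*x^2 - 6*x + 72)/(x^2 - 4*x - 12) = (x^2 - x - 12)/(x + 2)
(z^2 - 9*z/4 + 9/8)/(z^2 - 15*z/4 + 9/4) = (z - 3/2)/(z - 3)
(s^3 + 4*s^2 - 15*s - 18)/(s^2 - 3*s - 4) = (s^2 + 3*s - 18)/(s - 4)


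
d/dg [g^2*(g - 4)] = g*(3*g - 8)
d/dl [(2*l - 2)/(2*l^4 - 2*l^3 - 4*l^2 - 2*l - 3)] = 2*(-6*l^4 + 12*l^3 - 2*l^2 - 8*l - 5)/(4*l^8 - 8*l^7 - 12*l^6 + 8*l^5 + 12*l^4 + 28*l^3 + 28*l^2 + 12*l + 9)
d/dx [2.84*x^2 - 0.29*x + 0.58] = 5.68*x - 0.29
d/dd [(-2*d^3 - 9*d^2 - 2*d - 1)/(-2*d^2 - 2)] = (d^4 + 2*d^2 + 8*d + 1)/(d^4 + 2*d^2 + 1)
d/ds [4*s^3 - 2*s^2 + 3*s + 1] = 12*s^2 - 4*s + 3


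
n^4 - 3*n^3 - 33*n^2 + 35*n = n*(n - 7)*(n - 1)*(n + 5)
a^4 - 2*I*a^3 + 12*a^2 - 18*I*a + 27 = (a - 3*I)^2*(a + I)*(a + 3*I)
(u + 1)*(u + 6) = u^2 + 7*u + 6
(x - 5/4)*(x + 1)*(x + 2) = x^3 + 7*x^2/4 - 7*x/4 - 5/2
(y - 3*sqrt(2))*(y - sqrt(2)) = y^2 - 4*sqrt(2)*y + 6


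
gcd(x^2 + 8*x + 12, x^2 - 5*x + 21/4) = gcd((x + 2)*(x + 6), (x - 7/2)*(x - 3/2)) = 1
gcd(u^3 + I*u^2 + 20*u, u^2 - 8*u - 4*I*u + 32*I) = u - 4*I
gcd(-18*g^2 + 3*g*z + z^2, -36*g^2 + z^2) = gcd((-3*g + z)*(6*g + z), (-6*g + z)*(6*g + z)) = 6*g + z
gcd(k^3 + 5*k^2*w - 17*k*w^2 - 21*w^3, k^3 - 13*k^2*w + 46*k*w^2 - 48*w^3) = -k + 3*w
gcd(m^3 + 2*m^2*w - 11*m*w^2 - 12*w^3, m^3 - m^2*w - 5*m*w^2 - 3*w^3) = -m^2 + 2*m*w + 3*w^2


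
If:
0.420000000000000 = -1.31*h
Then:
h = -0.32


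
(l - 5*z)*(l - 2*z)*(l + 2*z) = l^3 - 5*l^2*z - 4*l*z^2 + 20*z^3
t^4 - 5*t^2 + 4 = (t - 2)*(t - 1)*(t + 1)*(t + 2)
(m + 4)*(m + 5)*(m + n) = m^3 + m^2*n + 9*m^2 + 9*m*n + 20*m + 20*n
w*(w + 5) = w^2 + 5*w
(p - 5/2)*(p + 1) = p^2 - 3*p/2 - 5/2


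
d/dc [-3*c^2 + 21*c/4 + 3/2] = 21/4 - 6*c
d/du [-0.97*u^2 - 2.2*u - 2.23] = -1.94*u - 2.2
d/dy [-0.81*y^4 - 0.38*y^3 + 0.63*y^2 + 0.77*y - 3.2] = -3.24*y^3 - 1.14*y^2 + 1.26*y + 0.77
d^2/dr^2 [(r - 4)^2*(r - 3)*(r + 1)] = 12*r^2 - 60*r + 58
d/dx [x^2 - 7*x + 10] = 2*x - 7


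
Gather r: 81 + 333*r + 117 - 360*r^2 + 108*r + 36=-360*r^2 + 441*r + 234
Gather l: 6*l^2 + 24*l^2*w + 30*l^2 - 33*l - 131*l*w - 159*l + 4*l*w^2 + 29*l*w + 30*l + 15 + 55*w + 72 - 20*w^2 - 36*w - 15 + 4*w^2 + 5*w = l^2*(24*w + 36) + l*(4*w^2 - 102*w - 162) - 16*w^2 + 24*w + 72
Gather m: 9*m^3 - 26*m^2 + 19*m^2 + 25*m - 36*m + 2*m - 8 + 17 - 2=9*m^3 - 7*m^2 - 9*m + 7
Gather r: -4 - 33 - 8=-45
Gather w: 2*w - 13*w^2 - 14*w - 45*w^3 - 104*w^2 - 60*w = -45*w^3 - 117*w^2 - 72*w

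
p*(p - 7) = p^2 - 7*p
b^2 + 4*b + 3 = (b + 1)*(b + 3)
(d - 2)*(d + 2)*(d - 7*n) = d^3 - 7*d^2*n - 4*d + 28*n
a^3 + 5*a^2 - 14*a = a*(a - 2)*(a + 7)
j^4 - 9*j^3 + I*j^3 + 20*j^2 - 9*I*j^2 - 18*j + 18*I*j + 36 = (j - 6)*(j - 3)*(j - I)*(j + 2*I)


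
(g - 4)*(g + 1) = g^2 - 3*g - 4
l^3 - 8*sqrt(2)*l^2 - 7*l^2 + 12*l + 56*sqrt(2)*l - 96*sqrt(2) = (l - 4)*(l - 3)*(l - 8*sqrt(2))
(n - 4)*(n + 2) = n^2 - 2*n - 8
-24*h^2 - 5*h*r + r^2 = (-8*h + r)*(3*h + r)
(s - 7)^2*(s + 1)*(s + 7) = s^4 - 6*s^3 - 56*s^2 + 294*s + 343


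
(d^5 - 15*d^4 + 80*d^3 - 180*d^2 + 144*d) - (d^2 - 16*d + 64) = d^5 - 15*d^4 + 80*d^3 - 181*d^2 + 160*d - 64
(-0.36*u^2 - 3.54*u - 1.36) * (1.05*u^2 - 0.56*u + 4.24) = -0.378*u^4 - 3.5154*u^3 - 0.972*u^2 - 14.248*u - 5.7664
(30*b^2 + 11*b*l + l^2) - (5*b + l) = 30*b^2 + 11*b*l - 5*b + l^2 - l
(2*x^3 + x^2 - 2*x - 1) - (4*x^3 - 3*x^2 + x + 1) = -2*x^3 + 4*x^2 - 3*x - 2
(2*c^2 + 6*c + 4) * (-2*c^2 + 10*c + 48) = -4*c^4 + 8*c^3 + 148*c^2 + 328*c + 192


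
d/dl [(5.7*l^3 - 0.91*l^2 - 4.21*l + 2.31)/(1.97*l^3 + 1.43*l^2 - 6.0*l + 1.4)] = (9.9437*l^4 - 51.8126*l^3 + 21.7682*l^2 - 9.1546*l + 7.966)/(3.8809*l^6 + 5.6342*l^5 - 21.5951*l^4 - 11.644*l^3 + 40.004*l^2 - 16.8*l + 1.96)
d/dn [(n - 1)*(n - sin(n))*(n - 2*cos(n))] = (1 - n)*(n - 2*cos(n))*(cos(n) - 1) + (n - 1)*(n - sin(n))*(2*sin(n) + 1) + (n - sin(n))*(n - 2*cos(n))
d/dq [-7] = 0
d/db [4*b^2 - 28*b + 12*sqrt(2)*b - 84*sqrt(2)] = 8*b - 28 + 12*sqrt(2)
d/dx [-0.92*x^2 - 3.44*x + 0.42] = -1.84*x - 3.44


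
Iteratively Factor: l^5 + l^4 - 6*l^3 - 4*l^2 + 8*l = (l - 1)*(l^4 + 2*l^3 - 4*l^2 - 8*l) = (l - 1)*(l + 2)*(l^3 - 4*l) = l*(l - 1)*(l + 2)*(l^2 - 4) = l*(l - 2)*(l - 1)*(l + 2)*(l + 2)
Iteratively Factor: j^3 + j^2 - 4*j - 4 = (j + 2)*(j^2 - j - 2) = (j - 2)*(j + 2)*(j + 1)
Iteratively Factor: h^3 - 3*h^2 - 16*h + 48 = (h + 4)*(h^2 - 7*h + 12) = (h - 3)*(h + 4)*(h - 4)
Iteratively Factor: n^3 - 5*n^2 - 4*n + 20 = (n + 2)*(n^2 - 7*n + 10) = (n - 5)*(n + 2)*(n - 2)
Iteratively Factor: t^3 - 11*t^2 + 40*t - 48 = (t - 3)*(t^2 - 8*t + 16) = (t - 4)*(t - 3)*(t - 4)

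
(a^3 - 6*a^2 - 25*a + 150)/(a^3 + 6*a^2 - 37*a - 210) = (a - 5)/(a + 7)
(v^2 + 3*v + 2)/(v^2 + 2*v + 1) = (v + 2)/(v + 1)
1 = 1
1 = 1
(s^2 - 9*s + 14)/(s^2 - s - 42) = (s - 2)/(s + 6)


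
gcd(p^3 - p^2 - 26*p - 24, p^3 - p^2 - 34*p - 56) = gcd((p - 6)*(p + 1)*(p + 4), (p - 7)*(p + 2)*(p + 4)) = p + 4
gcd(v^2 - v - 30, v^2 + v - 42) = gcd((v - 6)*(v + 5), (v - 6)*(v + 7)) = v - 6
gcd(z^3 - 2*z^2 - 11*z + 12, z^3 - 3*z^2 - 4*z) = z - 4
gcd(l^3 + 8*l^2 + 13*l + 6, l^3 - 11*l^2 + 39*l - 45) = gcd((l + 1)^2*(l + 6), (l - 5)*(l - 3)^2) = 1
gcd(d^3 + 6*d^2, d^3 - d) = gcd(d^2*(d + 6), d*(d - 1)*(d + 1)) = d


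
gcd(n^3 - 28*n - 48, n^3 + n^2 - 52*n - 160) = n + 4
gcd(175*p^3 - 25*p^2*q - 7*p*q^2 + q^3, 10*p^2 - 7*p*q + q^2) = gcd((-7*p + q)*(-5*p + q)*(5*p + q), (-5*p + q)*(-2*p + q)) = 5*p - q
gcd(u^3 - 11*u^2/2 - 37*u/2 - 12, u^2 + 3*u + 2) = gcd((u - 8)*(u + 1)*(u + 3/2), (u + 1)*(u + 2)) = u + 1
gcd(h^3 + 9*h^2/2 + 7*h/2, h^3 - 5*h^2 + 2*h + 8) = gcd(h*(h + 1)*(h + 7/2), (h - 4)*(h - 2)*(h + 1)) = h + 1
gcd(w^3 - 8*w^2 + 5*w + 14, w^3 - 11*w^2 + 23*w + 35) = w^2 - 6*w - 7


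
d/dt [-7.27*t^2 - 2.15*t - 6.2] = -14.54*t - 2.15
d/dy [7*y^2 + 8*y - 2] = 14*y + 8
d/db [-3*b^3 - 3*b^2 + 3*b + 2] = -9*b^2 - 6*b + 3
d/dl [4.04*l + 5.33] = 4.04000000000000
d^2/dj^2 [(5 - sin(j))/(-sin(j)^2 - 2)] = (-9*sin(j)^5 + 20*sin(j)^4 - 70*sin(j)^2 - sin(j)/2 - 6*sin(3*j) + sin(5*j)/2 + 20)/(sin(j)^2 + 2)^3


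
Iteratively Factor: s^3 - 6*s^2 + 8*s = (s - 2)*(s^2 - 4*s) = s*(s - 2)*(s - 4)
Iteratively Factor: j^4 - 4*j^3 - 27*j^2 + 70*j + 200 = (j + 2)*(j^3 - 6*j^2 - 15*j + 100) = (j - 5)*(j + 2)*(j^2 - j - 20) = (j - 5)^2*(j + 2)*(j + 4)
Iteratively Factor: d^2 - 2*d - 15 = (d - 5)*(d + 3)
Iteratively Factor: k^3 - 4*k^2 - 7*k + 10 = (k + 2)*(k^2 - 6*k + 5) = (k - 1)*(k + 2)*(k - 5)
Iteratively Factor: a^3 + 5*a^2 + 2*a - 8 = (a + 4)*(a^2 + a - 2) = (a - 1)*(a + 4)*(a + 2)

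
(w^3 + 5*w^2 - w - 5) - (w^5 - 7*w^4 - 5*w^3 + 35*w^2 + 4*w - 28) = -w^5 + 7*w^4 + 6*w^3 - 30*w^2 - 5*w + 23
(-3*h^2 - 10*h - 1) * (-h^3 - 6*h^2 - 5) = 3*h^5 + 28*h^4 + 61*h^3 + 21*h^2 + 50*h + 5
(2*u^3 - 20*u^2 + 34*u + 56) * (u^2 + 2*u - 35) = 2*u^5 - 16*u^4 - 76*u^3 + 824*u^2 - 1078*u - 1960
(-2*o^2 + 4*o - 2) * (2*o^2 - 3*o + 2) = -4*o^4 + 14*o^3 - 20*o^2 + 14*o - 4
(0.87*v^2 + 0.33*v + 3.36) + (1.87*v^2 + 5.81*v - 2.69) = 2.74*v^2 + 6.14*v + 0.67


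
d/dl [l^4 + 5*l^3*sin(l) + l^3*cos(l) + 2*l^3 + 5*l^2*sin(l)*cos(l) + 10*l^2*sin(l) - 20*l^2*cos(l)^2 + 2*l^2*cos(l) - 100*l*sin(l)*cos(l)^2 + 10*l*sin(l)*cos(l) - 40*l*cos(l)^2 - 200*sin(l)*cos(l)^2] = -l^3*sin(l) + 5*l^3*cos(l) + 4*l^3 + 20*l^2*sin(2*l) + 13*sqrt(2)*l^2*sin(l + pi/4) + 5*l^2*cos(2*l) + 6*l^2 + 20*l*sin(l) + 45*l*sin(2*l) - 21*l*cos(l) - 10*l*cos(2*l) - 75*l*cos(3*l) - 20*l - 25*sin(l) + 5*sin(2*l) - 25*sin(3*l) - 50*cos(l) - 20*cos(2*l) - 150*cos(3*l) - 20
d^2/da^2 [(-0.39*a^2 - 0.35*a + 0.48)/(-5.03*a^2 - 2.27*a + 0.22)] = (8.804512*a^3 - 70.277148*a^2 - 30.560268*a - 5.621788)/(127.263527*a^6 + 172.299129*a^5 + 61.058667*a^4 - 3.374809*a^3 - 2.670558*a^2 + 0.329604*a - 0.010648)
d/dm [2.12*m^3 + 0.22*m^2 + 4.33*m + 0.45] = 6.36*m^2 + 0.44*m + 4.33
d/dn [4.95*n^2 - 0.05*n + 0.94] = 9.9*n - 0.05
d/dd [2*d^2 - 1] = 4*d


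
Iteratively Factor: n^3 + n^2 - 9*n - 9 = (n - 3)*(n^2 + 4*n + 3) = (n - 3)*(n + 3)*(n + 1)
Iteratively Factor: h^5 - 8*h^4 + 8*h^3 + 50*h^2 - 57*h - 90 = (h - 3)*(h^4 - 5*h^3 - 7*h^2 + 29*h + 30) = (h - 3)^2*(h^3 - 2*h^2 - 13*h - 10) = (h - 3)^2*(h + 2)*(h^2 - 4*h - 5) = (h - 5)*(h - 3)^2*(h + 2)*(h + 1)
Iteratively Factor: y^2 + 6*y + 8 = (y + 2)*(y + 4)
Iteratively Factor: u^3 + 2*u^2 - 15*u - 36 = (u + 3)*(u^2 - u - 12) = (u - 4)*(u + 3)*(u + 3)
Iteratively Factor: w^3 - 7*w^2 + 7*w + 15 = (w - 5)*(w^2 - 2*w - 3) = (w - 5)*(w - 3)*(w + 1)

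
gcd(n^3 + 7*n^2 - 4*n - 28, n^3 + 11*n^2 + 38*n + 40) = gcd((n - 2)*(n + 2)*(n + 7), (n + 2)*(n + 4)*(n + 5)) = n + 2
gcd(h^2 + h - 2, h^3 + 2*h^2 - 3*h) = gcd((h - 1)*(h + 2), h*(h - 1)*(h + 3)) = h - 1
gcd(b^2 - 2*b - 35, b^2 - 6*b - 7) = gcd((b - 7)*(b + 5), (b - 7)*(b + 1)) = b - 7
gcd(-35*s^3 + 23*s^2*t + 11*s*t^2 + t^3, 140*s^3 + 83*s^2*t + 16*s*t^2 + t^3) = 35*s^2 + 12*s*t + t^2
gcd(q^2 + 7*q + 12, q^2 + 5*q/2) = 1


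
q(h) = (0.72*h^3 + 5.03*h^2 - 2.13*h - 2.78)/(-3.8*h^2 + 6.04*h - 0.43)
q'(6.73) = -0.12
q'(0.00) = 95.77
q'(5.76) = -0.09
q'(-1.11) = 0.40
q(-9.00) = 0.28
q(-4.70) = -0.39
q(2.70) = -3.58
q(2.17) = -4.53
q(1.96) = -5.58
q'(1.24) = 19.66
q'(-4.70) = -0.13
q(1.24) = 3.03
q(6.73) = -3.26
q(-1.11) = -0.41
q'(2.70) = 0.93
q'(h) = (7.6*h - 6.04)*(0.72*h^3 + 5.03*h^2 - 2.13*h - 2.78)/(-3.8*h^2 + 6.04*h - 0.43)^2 + (2.16*h^2 + 10.06*h - 2.13)/(-3.8*h^2 + 6.04*h - 0.43)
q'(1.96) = 7.37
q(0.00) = 6.47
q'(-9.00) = -0.17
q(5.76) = -3.16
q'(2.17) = 3.35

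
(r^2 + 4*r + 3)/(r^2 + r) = (r + 3)/r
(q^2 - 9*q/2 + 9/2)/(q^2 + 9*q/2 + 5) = (2*q^2 - 9*q + 9)/(2*q^2 + 9*q + 10)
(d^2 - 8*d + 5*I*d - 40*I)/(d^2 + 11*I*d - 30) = (d - 8)/(d + 6*I)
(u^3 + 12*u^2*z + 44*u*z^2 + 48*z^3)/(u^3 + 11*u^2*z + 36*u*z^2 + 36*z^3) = (u + 4*z)/(u + 3*z)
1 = 1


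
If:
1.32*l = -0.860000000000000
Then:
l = -0.65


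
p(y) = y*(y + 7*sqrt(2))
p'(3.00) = 15.90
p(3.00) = 38.70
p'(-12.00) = -14.10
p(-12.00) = 25.21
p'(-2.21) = 5.48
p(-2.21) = -16.99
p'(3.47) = 16.84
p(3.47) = 46.39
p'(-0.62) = 8.66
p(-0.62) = -5.75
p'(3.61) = 17.12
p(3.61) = 48.77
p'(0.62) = 11.14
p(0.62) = 6.52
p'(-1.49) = 6.92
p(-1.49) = -12.53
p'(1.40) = 12.70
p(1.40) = 15.82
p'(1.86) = 13.62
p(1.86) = 21.87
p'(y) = 2*y + 7*sqrt(2)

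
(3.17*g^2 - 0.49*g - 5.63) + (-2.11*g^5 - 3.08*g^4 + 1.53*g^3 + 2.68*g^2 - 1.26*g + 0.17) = -2.11*g^5 - 3.08*g^4 + 1.53*g^3 + 5.85*g^2 - 1.75*g - 5.46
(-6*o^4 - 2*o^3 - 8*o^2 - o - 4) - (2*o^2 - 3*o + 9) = -6*o^4 - 2*o^3 - 10*o^2 + 2*o - 13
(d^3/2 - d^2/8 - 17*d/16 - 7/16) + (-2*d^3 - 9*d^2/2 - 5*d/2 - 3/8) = -3*d^3/2 - 37*d^2/8 - 57*d/16 - 13/16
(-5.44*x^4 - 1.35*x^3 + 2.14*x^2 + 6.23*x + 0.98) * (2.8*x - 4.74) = -15.232*x^5 + 22.0056*x^4 + 12.391*x^3 + 7.3004*x^2 - 26.7862*x - 4.6452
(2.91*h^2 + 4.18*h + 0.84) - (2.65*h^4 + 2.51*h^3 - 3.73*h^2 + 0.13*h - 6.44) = -2.65*h^4 - 2.51*h^3 + 6.64*h^2 + 4.05*h + 7.28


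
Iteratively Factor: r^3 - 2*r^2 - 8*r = (r - 4)*(r^2 + 2*r) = r*(r - 4)*(r + 2)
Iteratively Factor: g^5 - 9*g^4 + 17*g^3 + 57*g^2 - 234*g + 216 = (g + 3)*(g^4 - 12*g^3 + 53*g^2 - 102*g + 72) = (g - 3)*(g + 3)*(g^3 - 9*g^2 + 26*g - 24) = (g - 3)*(g - 2)*(g + 3)*(g^2 - 7*g + 12) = (g - 3)^2*(g - 2)*(g + 3)*(g - 4)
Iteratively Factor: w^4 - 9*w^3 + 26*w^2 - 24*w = (w - 2)*(w^3 - 7*w^2 + 12*w) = (w - 4)*(w - 2)*(w^2 - 3*w) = (w - 4)*(w - 3)*(w - 2)*(w)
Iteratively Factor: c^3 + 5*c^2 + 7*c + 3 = (c + 3)*(c^2 + 2*c + 1) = (c + 1)*(c + 3)*(c + 1)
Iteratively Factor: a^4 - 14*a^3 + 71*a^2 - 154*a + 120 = (a - 3)*(a^3 - 11*a^2 + 38*a - 40) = (a - 4)*(a - 3)*(a^2 - 7*a + 10) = (a - 5)*(a - 4)*(a - 3)*(a - 2)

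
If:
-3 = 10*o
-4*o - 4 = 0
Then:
No Solution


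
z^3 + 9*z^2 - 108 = (z - 3)*(z + 6)^2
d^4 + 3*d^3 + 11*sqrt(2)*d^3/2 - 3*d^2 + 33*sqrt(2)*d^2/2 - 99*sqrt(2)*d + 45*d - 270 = (d - 3)*(d + 6)*(d + 5*sqrt(2)/2)*(d + 3*sqrt(2))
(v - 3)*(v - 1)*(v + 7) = v^3 + 3*v^2 - 25*v + 21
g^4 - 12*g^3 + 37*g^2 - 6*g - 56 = (g - 7)*(g - 4)*(g - 2)*(g + 1)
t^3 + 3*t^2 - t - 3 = (t - 1)*(t + 1)*(t + 3)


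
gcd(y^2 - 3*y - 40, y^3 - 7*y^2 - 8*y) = y - 8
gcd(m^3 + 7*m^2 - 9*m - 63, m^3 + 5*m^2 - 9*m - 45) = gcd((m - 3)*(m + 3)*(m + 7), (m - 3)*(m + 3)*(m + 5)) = m^2 - 9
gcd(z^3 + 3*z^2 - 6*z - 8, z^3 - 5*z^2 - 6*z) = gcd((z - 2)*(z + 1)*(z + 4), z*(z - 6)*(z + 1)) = z + 1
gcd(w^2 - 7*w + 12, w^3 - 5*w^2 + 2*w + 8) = w - 4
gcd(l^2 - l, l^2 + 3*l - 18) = 1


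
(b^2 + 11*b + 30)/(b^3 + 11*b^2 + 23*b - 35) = (b + 6)/(b^2 + 6*b - 7)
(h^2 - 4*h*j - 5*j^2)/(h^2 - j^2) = (h - 5*j)/(h - j)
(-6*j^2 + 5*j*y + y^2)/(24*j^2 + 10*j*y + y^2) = (-j + y)/(4*j + y)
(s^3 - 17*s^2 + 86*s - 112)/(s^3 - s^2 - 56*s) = (s^2 - 9*s + 14)/(s*(s + 7))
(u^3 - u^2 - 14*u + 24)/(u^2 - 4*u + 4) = (u^2 + u - 12)/(u - 2)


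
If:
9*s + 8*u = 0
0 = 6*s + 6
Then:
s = -1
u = 9/8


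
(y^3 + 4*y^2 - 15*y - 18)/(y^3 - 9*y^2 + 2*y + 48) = (y^2 + 7*y + 6)/(y^2 - 6*y - 16)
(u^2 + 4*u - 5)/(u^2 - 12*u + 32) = (u^2 + 4*u - 5)/(u^2 - 12*u + 32)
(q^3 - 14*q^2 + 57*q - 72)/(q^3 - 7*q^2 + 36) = (q^2 - 11*q + 24)/(q^2 - 4*q - 12)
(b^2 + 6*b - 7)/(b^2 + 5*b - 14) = (b - 1)/(b - 2)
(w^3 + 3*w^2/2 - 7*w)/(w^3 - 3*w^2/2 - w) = (2*w + 7)/(2*w + 1)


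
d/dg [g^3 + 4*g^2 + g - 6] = 3*g^2 + 8*g + 1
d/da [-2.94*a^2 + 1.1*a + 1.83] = 1.1 - 5.88*a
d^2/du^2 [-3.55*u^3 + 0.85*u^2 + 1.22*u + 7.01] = 1.7 - 21.3*u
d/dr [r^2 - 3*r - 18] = 2*r - 3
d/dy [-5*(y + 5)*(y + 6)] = -10*y - 55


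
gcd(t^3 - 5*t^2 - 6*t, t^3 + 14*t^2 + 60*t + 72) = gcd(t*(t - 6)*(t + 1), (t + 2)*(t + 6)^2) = 1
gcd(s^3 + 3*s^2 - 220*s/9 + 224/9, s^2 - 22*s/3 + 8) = s - 4/3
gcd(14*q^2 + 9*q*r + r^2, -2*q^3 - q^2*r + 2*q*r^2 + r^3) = 2*q + r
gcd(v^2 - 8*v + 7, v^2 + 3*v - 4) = v - 1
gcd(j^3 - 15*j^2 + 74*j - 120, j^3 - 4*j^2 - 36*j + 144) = j^2 - 10*j + 24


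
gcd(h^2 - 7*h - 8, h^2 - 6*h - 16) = h - 8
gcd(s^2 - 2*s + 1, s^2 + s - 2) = s - 1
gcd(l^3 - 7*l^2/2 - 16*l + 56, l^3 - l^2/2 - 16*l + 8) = l^2 - 16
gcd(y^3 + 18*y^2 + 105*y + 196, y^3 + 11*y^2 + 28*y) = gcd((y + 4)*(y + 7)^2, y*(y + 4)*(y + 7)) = y^2 + 11*y + 28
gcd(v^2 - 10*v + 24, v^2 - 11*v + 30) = v - 6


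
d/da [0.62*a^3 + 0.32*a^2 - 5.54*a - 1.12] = 1.86*a^2 + 0.64*a - 5.54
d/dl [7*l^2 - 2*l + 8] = 14*l - 2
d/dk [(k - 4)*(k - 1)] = 2*k - 5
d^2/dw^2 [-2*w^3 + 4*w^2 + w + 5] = 8 - 12*w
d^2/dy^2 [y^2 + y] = 2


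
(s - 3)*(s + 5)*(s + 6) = s^3 + 8*s^2 - 3*s - 90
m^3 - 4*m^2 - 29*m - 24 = (m - 8)*(m + 1)*(m + 3)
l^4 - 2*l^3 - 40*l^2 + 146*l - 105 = (l - 5)*(l - 3)*(l - 1)*(l + 7)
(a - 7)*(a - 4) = a^2 - 11*a + 28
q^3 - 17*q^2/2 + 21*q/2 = q*(q - 7)*(q - 3/2)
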